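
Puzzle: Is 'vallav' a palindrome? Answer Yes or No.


Forward: 'vallav'
Reversed: 'vallav'
They are identical.

Yes


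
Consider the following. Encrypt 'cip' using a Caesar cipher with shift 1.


Shift each letter by 1: c -> d, i -> j, p -> q. Result: 'djq'.

djq


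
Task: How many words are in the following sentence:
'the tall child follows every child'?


Split into words: the | tall | child | follows | every | child = 6 words.

6


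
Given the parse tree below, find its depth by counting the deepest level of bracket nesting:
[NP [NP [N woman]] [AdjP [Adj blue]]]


Count bracket nesting levels:
'[' at pos 0: depth = 1
'[' at pos 4: depth = 2
'[' at pos 8: depth = 3
'[' at pos 19: depth = 2
'[' at pos 25: depth = 3
Maximum depth reached: 3

3


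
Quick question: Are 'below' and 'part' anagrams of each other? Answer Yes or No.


Sorted letters of 'below': 'below'
Sorted letters of 'part': 'aprt'
They do not match.

No


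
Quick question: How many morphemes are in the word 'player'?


Decomposition: play (root) + -er (suffix) = 2 morpheme(s)

2 morphemes


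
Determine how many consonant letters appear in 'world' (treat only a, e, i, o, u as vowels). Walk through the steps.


Consonants in 'world': w, r, l, d = 4 consonants.

4


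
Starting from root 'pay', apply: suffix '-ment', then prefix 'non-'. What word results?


Step 1: Add suffix '-ment' to 'pay' = 'payment'
Step 2: Add prefix 'non-' to 'payment' = 'nonpayment'

nonpayment


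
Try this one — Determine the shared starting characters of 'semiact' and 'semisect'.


Compare from the start: 4 characters match: 'semi'. Mismatch at position 5: 'a' vs 's'.

semi


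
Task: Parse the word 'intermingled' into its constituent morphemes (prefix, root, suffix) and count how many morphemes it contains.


Step 1: Identify prefix: 'inter' (meaning: between)
Step 2: Identify root: 'mingle'
Step 3: Identify suffix(es): 'ed'
Decomposition: inter- (prefix: between) + mingle (root) + -ed (suffix: past)
Total morphemes: 3

3 morphemes (inter- (prefix: between) + mingle (root) + -ed (suffix: past))


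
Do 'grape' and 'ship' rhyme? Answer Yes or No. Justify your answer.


Rime (stressed vowel + following sounds) of 'grape': -ape = /eɪp/
Rime of 'ship': -ip = /ɪp/
/eɪp/ and /ɪp/ are different ending sounds, so the words do not rhyme.

No


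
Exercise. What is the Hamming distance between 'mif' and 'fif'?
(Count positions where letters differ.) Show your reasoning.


Alignment:
Position 1: 'm' vs 'f' = DIFFER
Position 2: 'i' vs 'i' = match
Position 3: 'f' vs 'f' = match
Total differences: 1

1


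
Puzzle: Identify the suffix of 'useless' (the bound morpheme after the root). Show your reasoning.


The word 'useless' = 'use' (root) + '-less' (suffix). The suffix is '-less'.

less


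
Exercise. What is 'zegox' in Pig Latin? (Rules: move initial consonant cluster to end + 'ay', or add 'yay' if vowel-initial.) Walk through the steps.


'zegox': move consonant cluster 'z' to end and add 'ay': 'egoxzay'.

egoxzay


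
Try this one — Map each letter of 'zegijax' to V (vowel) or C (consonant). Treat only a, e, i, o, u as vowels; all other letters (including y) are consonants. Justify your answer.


Letter mapping: z = C, e = V, g = C, i = V, j = C, a = V, x = C.

CVCVCVC


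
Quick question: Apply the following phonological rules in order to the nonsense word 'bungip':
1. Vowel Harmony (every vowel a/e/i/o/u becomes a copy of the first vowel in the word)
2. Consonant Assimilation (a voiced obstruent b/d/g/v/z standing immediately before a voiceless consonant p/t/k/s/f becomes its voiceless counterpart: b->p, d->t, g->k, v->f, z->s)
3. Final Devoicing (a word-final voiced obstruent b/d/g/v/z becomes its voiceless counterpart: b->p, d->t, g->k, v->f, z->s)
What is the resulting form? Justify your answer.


Starting form: 'bungip'
Rule 1: Vowel Harmony: all vowels become 'u' (matching first vowel). 'bungip' -> 'bungup'
Rule 2: Consonant Assimilation: no voiced obstruent (b/d/g/v/z) stands immediately before a voiceless consonant (p/t/k/s/f). No change.
Rule 3: Final Devoicing: final consonant 'p' is not one of the voiced obstruents b/d/g/v/z. No change.
Final form: 'bungup'

bungup


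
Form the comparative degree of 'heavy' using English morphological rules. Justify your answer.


Apply comparative formation (consonant + y: change y to i, add -er): 'heavy' -> 'heavier'.

heavier


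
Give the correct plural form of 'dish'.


Apply rule: Add -es (sibilant/fricative ending). 'dish' becomes 'dishes'.

dishes


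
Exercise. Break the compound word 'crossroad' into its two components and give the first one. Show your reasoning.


Split 'crossroad' into 'cross' + 'road'. The first part is 'cross'.

cross


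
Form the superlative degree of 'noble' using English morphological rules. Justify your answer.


Apply superlative formation (ends in e: add -st): 'noble' -> 'noblest'.

noblest


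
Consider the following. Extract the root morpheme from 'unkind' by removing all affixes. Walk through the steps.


Remove prefix 'un' from 'unkind' to get root 'kind'.

kind


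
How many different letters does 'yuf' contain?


Unique letters in 'yuf': {f, u, y} = 3 distinct letters.

3


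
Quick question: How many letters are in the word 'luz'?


Spell out 'luz' and number each letter: l(1), u(2), z(3). Total: 3 letters.

3


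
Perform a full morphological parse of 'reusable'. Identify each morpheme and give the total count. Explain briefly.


Step 1: Identify prefix: 're' (meaning: again)
Step 2: Identify root: 'use'
Step 3: Identify suffix(es): 'able'
Decomposition: re- (prefix: again) + use (root) + -able (suffix: capable of)
Total morphemes: 3

3 morphemes (re- (prefix: again) + use (root) + -able (suffix: capable of))


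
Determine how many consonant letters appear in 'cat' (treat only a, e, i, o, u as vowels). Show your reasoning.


Consonants in 'cat': c, t = 2 consonants.

2


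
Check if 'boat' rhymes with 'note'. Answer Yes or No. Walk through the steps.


Rime (stressed vowel + following sounds) of 'boat': -oat = /oʊt/
Rime of 'note': -ote = /oʊt/
/oʊt/ and /oʊt/ are the same ending sound, so the words rhyme.

Yes


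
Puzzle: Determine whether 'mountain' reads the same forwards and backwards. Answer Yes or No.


Forward: 'mountain'
Reversed: 'niatnuom'
They differ.

No


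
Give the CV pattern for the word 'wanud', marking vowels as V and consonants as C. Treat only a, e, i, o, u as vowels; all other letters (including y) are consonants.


Letter mapping: w = C, a = V, n = C, u = V, d = C.

CVCVC


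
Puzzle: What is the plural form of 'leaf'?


Apply rule: Change -f to -ves. 'leaf' becomes 'leaves'.

leaves


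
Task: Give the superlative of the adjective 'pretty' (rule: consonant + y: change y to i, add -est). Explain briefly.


Apply superlative formation (consonant + y: change y to i, add -est): 'pretty' -> 'prettiest'.

prettiest


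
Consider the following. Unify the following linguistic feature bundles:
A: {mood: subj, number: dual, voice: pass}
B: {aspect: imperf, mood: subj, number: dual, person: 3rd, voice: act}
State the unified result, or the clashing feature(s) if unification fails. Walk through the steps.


Compare features:
aspect: A=_ vs B=imperf -> unified: imperf
mood: A=subj vs B=subj -> unified: subj
number: A=dual vs B=dual -> unified: dual
person: A=_ vs B=3rd -> unified: 3rd
voice: A=pass vs B=act -> CLASH
Clash detected on feature 'voice' (pass vs act); unification fails.

CLASH on 'voice' (pass vs act)


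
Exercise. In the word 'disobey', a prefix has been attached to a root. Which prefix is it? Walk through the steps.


The word 'disobey' = 'dis' (prefix) + 'obey' (root). The prefix is 'dis'.

dis


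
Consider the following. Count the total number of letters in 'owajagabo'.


Spell out 'owajagabo' and number each letter: o(1), w(2), a(3), j(4), a(5), g(6), a(7), b(8), o(9). Total: 9 letters.

9


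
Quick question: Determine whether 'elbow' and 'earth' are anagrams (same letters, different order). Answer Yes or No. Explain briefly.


Sorted letters of 'elbow': 'below'
Sorted letters of 'earth': 'aehrt'
They do not match.

No


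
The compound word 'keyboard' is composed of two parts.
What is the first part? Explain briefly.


Split 'keyboard' into 'key' + 'board'. The first part is 'key'.

key


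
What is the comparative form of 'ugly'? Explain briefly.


Apply comparative formation (consonant + y: change y to i, add -er): 'ugly' -> 'uglier'.

uglier


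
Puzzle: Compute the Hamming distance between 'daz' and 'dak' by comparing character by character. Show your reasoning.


Alignment:
Position 1: 'd' vs 'd' = match
Position 2: 'a' vs 'a' = match
Position 3: 'z' vs 'k' = DIFFER
Total differences: 1

1


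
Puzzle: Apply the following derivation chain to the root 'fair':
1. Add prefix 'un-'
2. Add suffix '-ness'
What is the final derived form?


Step 1: Add prefix 'un-' to 'fair' = 'unfair'
Step 2: Add suffix '-ness' to 'unfair' = 'unfairness'

unfairness


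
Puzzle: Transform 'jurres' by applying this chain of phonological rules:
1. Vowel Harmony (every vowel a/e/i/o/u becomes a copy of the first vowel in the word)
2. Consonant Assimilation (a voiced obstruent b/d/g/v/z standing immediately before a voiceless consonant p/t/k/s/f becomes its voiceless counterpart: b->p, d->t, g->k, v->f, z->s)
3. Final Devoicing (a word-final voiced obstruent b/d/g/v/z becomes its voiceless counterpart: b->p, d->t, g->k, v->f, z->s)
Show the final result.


Starting form: 'jurres'
Rule 1: Vowel Harmony: all vowels become 'u' (matching first vowel). 'jurres' -> 'jurrus'
Rule 2: Consonant Assimilation: no voiced obstruent (b/d/g/v/z) stands immediately before a voiceless consonant (p/t/k/s/f). No change.
Rule 3: Final Devoicing: final consonant 's' is not one of the voiced obstruents b/d/g/v/z. No change.
Final form: 'jurrus'

jurrus


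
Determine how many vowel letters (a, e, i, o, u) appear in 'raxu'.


Vowels in 'raxu': a, u = 2 vowels.

2


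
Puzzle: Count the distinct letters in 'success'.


Unique letters in 'success': {c, e, s, u} = 4 distinct letters.

4


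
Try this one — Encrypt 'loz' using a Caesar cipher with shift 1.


Shift each letter by 1: l -> m, o -> p, z -> a. Result: 'mpa'.

mpa


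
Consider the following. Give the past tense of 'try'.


Apply rule: Change -y to -ied. 'try' becomes 'tried'.

tried


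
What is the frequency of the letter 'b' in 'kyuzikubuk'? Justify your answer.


Letter 'b' in 'kyuzikubuk': found at position(s) 8 = 1 occurrence(s).

1


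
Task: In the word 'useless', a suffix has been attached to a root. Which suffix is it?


The word 'useless' = 'use' (root) + '-less' (suffix). The suffix is '-less'.

less


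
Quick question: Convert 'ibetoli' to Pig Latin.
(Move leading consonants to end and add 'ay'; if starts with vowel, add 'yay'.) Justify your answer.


'ibetoli' starts with a vowel, so add 'yay': 'ibetoliyay'.

ibetoliyay


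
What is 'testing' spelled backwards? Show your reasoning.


Reverse 'testing' character by character: 'gnitset'.

gnitset


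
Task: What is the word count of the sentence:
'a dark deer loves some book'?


Split into words: a | dark | deer | loves | some | book = 6 words.

6


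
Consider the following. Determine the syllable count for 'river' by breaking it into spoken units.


Break 'river' into syllables: riv-er -> riv | er = 2 syllables

2 syllables


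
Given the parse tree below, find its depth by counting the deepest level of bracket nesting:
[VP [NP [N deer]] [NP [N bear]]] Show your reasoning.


Count bracket nesting levels:
'[' at pos 0: depth = 1
'[' at pos 4: depth = 2
'[' at pos 8: depth = 3
'[' at pos 18: depth = 2
'[' at pos 22: depth = 3
Maximum depth reached: 3

3


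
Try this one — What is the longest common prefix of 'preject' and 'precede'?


Compare from the start: 3 characters match: 'pre'. Mismatch at position 4: 'j' vs 'c'.

pre


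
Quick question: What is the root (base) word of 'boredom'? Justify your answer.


Remove suffix '-dom' from 'boredom' to get root 'bore'.

bore


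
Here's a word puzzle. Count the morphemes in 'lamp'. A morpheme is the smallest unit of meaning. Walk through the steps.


Decomposition: lamp (free morpheme) = 1 morpheme(s)

1 morphemes


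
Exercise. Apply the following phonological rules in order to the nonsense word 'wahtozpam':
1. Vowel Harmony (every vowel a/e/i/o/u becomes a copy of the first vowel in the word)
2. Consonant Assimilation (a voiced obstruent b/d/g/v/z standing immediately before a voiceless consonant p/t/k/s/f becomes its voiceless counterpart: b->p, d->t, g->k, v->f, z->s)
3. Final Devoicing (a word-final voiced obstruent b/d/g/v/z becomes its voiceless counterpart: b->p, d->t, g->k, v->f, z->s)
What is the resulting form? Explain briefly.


Starting form: 'wahtozpam'
Rule 1: Vowel Harmony: all vowels become 'a' (matching first vowel). 'wahtozpam' -> 'wahtazpam'
Rule 2: Consonant Assimilation: voiced obstruent before voiceless consonant becomes voiceless ('zp' -> 'sp'). 'wahtazpam' -> 'wahtaspam'
Rule 3: Final Devoicing: final consonant 'm' is not one of the voiced obstruents b/d/g/v/z. No change.
Final form: 'wahtaspam'

wahtaspam


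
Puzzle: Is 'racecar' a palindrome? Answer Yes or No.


Forward: 'racecar'
Reversed: 'racecar'
They are identical.

Yes


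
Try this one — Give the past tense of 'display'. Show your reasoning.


Apply rule: Add -ed. 'display' becomes 'displayed'.

displayed


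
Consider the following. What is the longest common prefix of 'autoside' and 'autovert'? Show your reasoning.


Compare from the start: 4 characters match: 'auto'. Mismatch at position 5: 's' vs 'v'.

auto


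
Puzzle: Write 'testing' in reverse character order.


Reverse 'testing' character by character: 'gnitset'.

gnitset


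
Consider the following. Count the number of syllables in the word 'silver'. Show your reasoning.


Break 'silver' into syllables: sil-ver -> sil | ver = 2 syllables

2 syllables


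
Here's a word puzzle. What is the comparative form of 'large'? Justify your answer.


Apply comparative formation (ends in e: add -r): 'large' -> 'larger'.

larger


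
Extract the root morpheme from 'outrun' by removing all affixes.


Remove prefix 'out' from 'outrun' to get root 'run'.

run


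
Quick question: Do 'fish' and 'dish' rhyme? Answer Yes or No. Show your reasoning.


Rime (stressed vowel + following sounds) of 'fish': -ish = /ɪʃ/
Rime of 'dish': -ish = /ɪʃ/
/ɪʃ/ and /ɪʃ/ are the same ending sound, so the words rhyme.

Yes


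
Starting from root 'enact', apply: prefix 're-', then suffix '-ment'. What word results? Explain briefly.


Step 1: Add prefix 're-' to 'enact' = 'reenact'
Step 2: Add suffix '-ment' to 'reenact' = 'reenactment'

reenactment


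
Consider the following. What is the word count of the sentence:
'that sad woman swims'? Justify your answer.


Split into words: that | sad | woman | swims = 4 words.

4


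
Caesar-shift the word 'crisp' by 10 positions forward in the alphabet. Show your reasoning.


Shift each letter by 10: c -> m, r -> b, i -> s, s -> c, p -> z. Result: 'mbscz'.

mbscz


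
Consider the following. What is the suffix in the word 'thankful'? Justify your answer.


The word 'thankful' = 'thank' (root) + '-ful' (suffix). The suffix is '-ful'.

ful


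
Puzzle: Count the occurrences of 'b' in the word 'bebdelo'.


Letter 'b' in 'bebdelo': found at position(s) 1, 3 = 2 occurrence(s).

2


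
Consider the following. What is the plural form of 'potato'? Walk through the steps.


Apply rule: Add -es (consonant + o). 'potato' becomes 'potatoes'.

potatoes


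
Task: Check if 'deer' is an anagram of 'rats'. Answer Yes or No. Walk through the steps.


Sorted letters of 'deer': 'deer'
Sorted letters of 'rats': 'arst'
They do not match.

No


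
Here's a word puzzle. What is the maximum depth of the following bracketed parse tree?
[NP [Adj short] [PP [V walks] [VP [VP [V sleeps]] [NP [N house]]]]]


Count bracket nesting levels:
'[' at pos 0: depth = 1
'[' at pos 4: depth = 2
'[' at pos 16: depth = 2
'[' at pos 20: depth = 3
'[' at pos 30: depth = 3
'[' at pos 34: depth = 4
'[' at pos 38: depth = 5
'[' at pos 50: depth = 4
'[' at pos 54: depth = 5
Maximum depth reached: 5

5


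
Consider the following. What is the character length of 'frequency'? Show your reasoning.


Spell out 'frequency' and number each letter: f(1), r(2), e(3), q(4), u(5), e(6), n(7), c(8), y(9). Total: 9 letters.

9


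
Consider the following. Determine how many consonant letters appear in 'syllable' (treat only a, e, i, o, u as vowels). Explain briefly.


Consonants in 'syllable': s, y, l, l, b, l = 6 consonants.

6


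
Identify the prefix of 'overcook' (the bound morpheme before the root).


The word 'overcook' = 'over' (prefix) + 'cook' (root). The prefix is 'over'.

over


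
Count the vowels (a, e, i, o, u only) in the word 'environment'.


Vowels in 'environment': e, i, o, e = 4 vowels.

4


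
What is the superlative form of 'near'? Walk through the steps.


Apply superlative formation (add -est): 'near' -> 'nearest'.

nearest


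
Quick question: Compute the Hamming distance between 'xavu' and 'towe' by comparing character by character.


Alignment:
Position 1: 'x' vs 't' = DIFFER
Position 2: 'a' vs 'o' = DIFFER
Position 3: 'v' vs 'w' = DIFFER
Position 4: 'u' vs 'e' = DIFFER
Total differences: 4

4


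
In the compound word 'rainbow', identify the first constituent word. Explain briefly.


Split 'rainbow' into 'rain' + 'bow'. The first part is 'rain'.

rain


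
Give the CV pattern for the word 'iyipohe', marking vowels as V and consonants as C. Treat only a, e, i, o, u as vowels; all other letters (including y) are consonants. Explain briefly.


Letter mapping: i = V, y = C, i = V, p = C, o = V, h = C, e = V.

VCVCVCV


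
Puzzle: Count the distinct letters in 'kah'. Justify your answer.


Unique letters in 'kah': {a, h, k} = 3 distinct letters.

3


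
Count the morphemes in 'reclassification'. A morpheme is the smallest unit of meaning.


Decomposition: re- (prefix) + class (root) + -ify (suffix) + -ation (suffix) = 4 morpheme(s)

4 morphemes


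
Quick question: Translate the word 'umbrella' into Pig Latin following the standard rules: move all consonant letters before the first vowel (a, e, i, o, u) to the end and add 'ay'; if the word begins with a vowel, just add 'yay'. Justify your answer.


'umbrella' starts with a vowel, so add 'yay': 'umbrellayay'.

umbrellayay


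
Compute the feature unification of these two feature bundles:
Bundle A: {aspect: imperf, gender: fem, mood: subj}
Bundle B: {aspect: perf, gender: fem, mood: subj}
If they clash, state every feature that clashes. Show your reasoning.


Compare features:
aspect: A=imperf vs B=perf -> CLASH
gender: A=fem vs B=fem -> unified: fem
mood: A=subj vs B=subj -> unified: subj
Clash detected on feature 'aspect' (imperf vs perf); unification fails.

CLASH on 'aspect' (imperf vs perf)


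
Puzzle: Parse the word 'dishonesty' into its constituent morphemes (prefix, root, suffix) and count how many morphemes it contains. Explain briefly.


Step 1: Identify prefix: 'dis' (meaning: not/apart)
Step 2: Identify root: 'honest'
Step 3: Identify suffix(es): 'y'
Decomposition: dis- (prefix: not/apart) + honest (root) + -y (suffix: quality)
Total morphemes: 3

3 morphemes (dis- (prefix: not/apart) + honest (root) + -y (suffix: quality))


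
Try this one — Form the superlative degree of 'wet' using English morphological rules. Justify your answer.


Apply superlative formation (double final consonant, add -est): 'wet' -> 'wettest'.

wettest


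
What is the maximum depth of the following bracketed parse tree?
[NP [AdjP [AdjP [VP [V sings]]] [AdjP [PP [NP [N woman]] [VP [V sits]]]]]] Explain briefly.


Count bracket nesting levels:
'[' at pos 0: depth = 1
'[' at pos 4: depth = 2
'[' at pos 10: depth = 3
'[' at pos 16: depth = 4
'[' at pos 20: depth = 5
'[' at pos 32: depth = 3
'[' at pos 38: depth = 4
'[' at pos 42: depth = 5
'[' at pos 46: depth = 6
'[' at pos 57: depth = 5
'[' at pos 61: depth = 6
Maximum depth reached: 6

6


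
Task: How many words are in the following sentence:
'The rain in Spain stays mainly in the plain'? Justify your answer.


Split into words: The | rain | in | Spain | stays | mainly | in | the | plain = 9 words.

9


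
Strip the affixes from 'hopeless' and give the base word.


Remove suffix '-less' from 'hopeless' to get root 'hope'.

hope


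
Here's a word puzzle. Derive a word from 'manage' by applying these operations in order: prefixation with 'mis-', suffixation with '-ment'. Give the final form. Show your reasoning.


Step 1: Add prefix 'mis-' to 'manage' = 'mismanage'
Step 2: Add suffix '-ment' to 'mismanage' = 'mismanagement'

mismanagement


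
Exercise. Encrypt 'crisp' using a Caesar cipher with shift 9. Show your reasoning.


Shift each letter by 9: c -> l, r -> a, i -> r, s -> b, p -> y. Result: 'larby'.

larby


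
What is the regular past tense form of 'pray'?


Apply rule: Add -ed. 'pray' becomes 'prayed'.

prayed


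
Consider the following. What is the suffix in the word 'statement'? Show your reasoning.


The word 'statement' = 'state' (root) + '-ment' (suffix). The suffix is '-ment'.

ment


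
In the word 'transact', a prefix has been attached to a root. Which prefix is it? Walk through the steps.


The word 'transact' = 'trans' (prefix) + 'act' (root). The prefix is 'trans'.

trans


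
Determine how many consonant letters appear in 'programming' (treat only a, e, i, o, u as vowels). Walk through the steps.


Consonants in 'programming': p, r, g, r, m, m, n, g = 8 consonants.

8


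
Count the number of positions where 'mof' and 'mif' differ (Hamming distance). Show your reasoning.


Alignment:
Position 1: 'm' vs 'm' = match
Position 2: 'o' vs 'i' = DIFFER
Position 3: 'f' vs 'f' = match
Total differences: 1

1


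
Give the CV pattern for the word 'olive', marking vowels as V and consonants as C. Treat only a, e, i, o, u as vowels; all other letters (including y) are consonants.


Letter mapping: o = V, l = C, i = V, v = C, e = V.

VCVCV


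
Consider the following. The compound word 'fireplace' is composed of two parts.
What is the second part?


Split 'fireplace' into 'fire' + 'place'. The second part is 'place'.

place


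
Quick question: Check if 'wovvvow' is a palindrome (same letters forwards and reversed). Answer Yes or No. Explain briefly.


Forward: 'wovvvow'
Reversed: 'wovvvow'
They are identical.

Yes


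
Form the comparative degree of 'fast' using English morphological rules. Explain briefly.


Apply comparative formation (add -er): 'fast' -> 'faster'.

faster


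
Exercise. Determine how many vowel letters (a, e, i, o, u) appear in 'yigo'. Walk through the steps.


Vowels in 'yigo': i, o = 2 vowels.

2


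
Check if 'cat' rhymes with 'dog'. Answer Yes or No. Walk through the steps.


Rime (stressed vowel + following sounds) of 'cat': -at = /æt/
Rime of 'dog': -og = /ɒg/
/æt/ and /ɒg/ are different ending sounds, so the words do not rhyme.

No


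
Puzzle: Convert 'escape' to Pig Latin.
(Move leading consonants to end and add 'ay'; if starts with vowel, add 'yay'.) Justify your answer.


'escape' starts with a vowel, so add 'yay': 'escapeyay'.

escapeyay


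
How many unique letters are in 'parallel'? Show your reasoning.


Unique letters in 'parallel': {a, e, l, p, r} = 5 distinct letters.

5


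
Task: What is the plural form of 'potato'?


Apply rule: Add -es (consonant + o). 'potato' becomes 'potatoes'.

potatoes


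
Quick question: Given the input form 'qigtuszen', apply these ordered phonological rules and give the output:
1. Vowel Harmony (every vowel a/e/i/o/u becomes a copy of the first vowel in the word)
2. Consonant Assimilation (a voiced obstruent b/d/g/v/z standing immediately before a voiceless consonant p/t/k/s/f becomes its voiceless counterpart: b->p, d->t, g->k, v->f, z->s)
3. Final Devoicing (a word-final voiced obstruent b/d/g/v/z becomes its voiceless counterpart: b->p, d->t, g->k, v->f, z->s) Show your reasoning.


Starting form: 'qigtuszen'
Rule 1: Vowel Harmony: all vowels become 'i' (matching first vowel). 'qigtuszen' -> 'qigtiszin'
Rule 2: Consonant Assimilation: voiced obstruent before voiceless consonant becomes voiceless ('gt' -> 'kt'). 'qigtiszin' -> 'qiktiszin'
Rule 3: Final Devoicing: final consonant 'n' is not one of the voiced obstruents b/d/g/v/z. No change.
Final form: 'qiktiszin'

qiktiszin


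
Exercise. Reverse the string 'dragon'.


Reverse 'dragon' character by character: 'nogard'.

nogard


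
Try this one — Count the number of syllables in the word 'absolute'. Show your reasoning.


Break 'absolute' into syllables: ab-so-lute -> ab | so | lute = 3 syllables

3 syllables


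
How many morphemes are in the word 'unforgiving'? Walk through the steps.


Decomposition: un- (prefix) + forgive (root) + -ing (suffix) = 3 morpheme(s)

3 morphemes


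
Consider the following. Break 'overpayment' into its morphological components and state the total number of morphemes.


Step 1: Identify prefix: 'over' (meaning: excessively)
Step 2: Identify root: 'pay'
Step 3: Identify suffix(es): 'ment'
Decomposition: over- (prefix: excessively) + pay (root) + -ment (suffix: action/result)
Total morphemes: 3

3 morphemes (over- (prefix: excessively) + pay (root) + -ment (suffix: action/result))


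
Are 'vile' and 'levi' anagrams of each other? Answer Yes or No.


Sorted letters of 'vile': 'eilv'
Sorted letters of 'levi': 'eilv'
They match.

Yes


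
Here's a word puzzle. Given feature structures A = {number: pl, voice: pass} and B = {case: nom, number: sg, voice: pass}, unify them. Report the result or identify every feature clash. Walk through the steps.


Compare features:
case: A=_ vs B=nom -> unified: nom
number: A=pl vs B=sg -> CLASH
voice: A=pass vs B=pass -> unified: pass
Clash detected on feature 'number' (pl vs sg); unification fails.

CLASH on 'number' (pl vs sg)


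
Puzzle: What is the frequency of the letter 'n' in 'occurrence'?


Letter 'n' in 'occurrence': found at position(s) 8 = 1 occurrence(s).

1


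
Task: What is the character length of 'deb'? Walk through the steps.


Spell out 'deb' and number each letter: d(1), e(2), b(3). Total: 3 letters.

3


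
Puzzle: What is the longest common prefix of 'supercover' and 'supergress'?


Compare from the start: 5 characters match: 'super'. Mismatch at position 6: 'c' vs 'g'.

super


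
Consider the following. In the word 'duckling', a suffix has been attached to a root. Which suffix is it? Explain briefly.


The word 'duckling' = 'duck' (root) + '-ling' (suffix). The suffix is '-ling'.

ling


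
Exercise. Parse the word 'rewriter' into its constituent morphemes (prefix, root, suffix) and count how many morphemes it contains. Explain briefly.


Step 1: Identify prefix: 're' (meaning: again)
Step 2: Identify root: 'write'
Step 3: Identify suffix(es): 'er'
Decomposition: re- (prefix: again) + write (root) + -er (suffix: one who)
Total morphemes: 3

3 morphemes (re- (prefix: again) + write (root) + -er (suffix: one who))


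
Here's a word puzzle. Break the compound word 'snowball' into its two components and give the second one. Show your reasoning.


Split 'snowball' into 'snow' + 'ball'. The second part is 'ball'.

ball


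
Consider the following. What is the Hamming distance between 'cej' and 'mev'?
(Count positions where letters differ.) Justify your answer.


Alignment:
Position 1: 'c' vs 'm' = DIFFER
Position 2: 'e' vs 'e' = match
Position 3: 'j' vs 'v' = DIFFER
Total differences: 2

2


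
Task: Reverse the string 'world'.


Reverse 'world' character by character: 'dlrow'.

dlrow


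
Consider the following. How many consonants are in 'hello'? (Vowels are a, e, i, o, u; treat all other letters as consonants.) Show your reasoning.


Consonants in 'hello': h, l, l = 3 consonants.

3


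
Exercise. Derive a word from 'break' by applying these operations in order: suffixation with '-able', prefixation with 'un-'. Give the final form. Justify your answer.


Step 1: Add suffix '-able' to 'break' = 'breakable'
Step 2: Add prefix 'un-' to 'breakable' = 'unbreakable'

unbreakable


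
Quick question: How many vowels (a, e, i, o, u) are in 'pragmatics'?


Vowels in 'pragmatics': a, a, i = 3 vowels.

3


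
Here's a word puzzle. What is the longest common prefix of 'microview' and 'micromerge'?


Compare from the start: 5 characters match: 'micro'. Mismatch at position 6: 'v' vs 'm'.

micro


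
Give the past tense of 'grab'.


Apply rule: Double final consonant and add -ed. 'grab' becomes 'grabbed'.

grabbed


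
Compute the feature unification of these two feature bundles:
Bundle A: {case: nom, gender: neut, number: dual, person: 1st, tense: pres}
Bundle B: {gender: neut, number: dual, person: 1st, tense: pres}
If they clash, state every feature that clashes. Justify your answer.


Compare features:
case: A=nom vs B=_ -> unified: nom
gender: A=neut vs B=neut -> unified: neut
number: A=dual vs B=dual -> unified: dual
person: A=1st vs B=1st -> unified: 1st
tense: A=pres vs B=pres -> unified: pres
No clashes found.

Unified: {case: nom, gender: neut, number: dual, person: 1st, tense: pres}


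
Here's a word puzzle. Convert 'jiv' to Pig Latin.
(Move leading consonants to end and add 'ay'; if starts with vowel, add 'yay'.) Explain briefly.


'jiv': move consonant cluster 'j' to end and add 'ay': 'ivjay'.

ivjay


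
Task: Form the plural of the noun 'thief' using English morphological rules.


Apply rule: Change -f to -ves. 'thief' becomes 'thieves'.

thieves


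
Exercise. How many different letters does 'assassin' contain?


Unique letters in 'assassin': {a, i, n, s} = 4 distinct letters.

4


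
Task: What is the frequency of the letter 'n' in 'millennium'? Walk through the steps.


Letter 'n' in 'millennium': found at position(s) 6, 7 = 2 occurrence(s).

2


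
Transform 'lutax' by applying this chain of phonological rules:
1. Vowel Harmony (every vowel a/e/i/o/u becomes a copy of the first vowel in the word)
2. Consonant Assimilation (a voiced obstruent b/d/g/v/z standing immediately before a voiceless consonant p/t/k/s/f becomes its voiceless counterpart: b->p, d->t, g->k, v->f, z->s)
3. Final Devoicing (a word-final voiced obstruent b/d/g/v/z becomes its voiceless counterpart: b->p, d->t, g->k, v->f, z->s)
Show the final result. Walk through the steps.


Starting form: 'lutax'
Rule 1: Vowel Harmony: all vowels become 'u' (matching first vowel). 'lutax' -> 'lutux'
Rule 2: Consonant Assimilation: no voiced obstruent (b/d/g/v/z) stands immediately before a voiceless consonant (p/t/k/s/f). No change.
Rule 3: Final Devoicing: final consonant 'x' is not one of the voiced obstruents b/d/g/v/z. No change.
Final form: 'lutux'

lutux


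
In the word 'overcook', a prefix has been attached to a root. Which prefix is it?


The word 'overcook' = 'over' (prefix) + 'cook' (root). The prefix is 'over'.

over


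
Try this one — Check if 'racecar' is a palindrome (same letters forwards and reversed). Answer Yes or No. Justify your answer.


Forward: 'racecar'
Reversed: 'racecar'
They are identical.

Yes


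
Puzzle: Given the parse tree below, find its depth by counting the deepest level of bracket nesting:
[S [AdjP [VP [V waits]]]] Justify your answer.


Count bracket nesting levels:
'[' at pos 0: depth = 1
'[' at pos 3: depth = 2
'[' at pos 9: depth = 3
'[' at pos 13: depth = 4
Maximum depth reached: 4

4


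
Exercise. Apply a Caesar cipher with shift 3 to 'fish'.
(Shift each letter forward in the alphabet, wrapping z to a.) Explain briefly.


Shift each letter by 3: f -> i, i -> l, s -> v, h -> k. Result: 'ilvk'.

ilvk


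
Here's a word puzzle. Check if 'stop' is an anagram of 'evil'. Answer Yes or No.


Sorted letters of 'stop': 'opst'
Sorted letters of 'evil': 'eilv'
They do not match.

No


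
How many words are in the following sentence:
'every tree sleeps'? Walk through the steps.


Split into words: every | tree | sleeps = 3 words.

3


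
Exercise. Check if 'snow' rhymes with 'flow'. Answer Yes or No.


Rime (stressed vowel + following sounds) of 'snow': -ow = /oʊ/
Rime of 'flow': -ow = /oʊ/
/oʊ/ and /oʊ/ are the same ending sound, so the words rhyme.

Yes


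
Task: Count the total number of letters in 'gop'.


Spell out 'gop' and number each letter: g(1), o(2), p(3). Total: 3 letters.

3


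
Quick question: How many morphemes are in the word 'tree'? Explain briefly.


Decomposition: tree (free morpheme) = 1 morpheme(s)

1 morphemes


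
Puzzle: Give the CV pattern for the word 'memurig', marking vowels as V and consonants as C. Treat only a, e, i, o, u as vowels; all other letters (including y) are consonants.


Letter mapping: m = C, e = V, m = C, u = V, r = C, i = V, g = C.

CVCVCVC


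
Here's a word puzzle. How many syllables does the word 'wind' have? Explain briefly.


Break 'wind' into syllables: wind -> wind = 1 syllable

1 syllable


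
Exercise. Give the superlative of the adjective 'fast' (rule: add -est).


Apply superlative formation (add -est): 'fast' -> 'fastest'.

fastest


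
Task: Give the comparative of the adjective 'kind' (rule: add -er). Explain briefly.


Apply comparative formation (add -er): 'kind' -> 'kinder'.

kinder


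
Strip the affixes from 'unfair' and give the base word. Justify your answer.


Remove prefix 'un' from 'unfair' to get root 'fair'.

fair


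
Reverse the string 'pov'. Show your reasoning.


Reverse 'pov' character by character: 'vop'.

vop


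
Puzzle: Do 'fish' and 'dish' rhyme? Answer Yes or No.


Rime (stressed vowel + following sounds) of 'fish': -ish = /ɪʃ/
Rime of 'dish': -ish = /ɪʃ/
/ɪʃ/ and /ɪʃ/ are the same ending sound, so the words rhyme.

Yes


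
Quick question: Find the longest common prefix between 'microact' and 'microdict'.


Compare from the start: 5 characters match: 'micro'. Mismatch at position 6: 'a' vs 'd'.

micro


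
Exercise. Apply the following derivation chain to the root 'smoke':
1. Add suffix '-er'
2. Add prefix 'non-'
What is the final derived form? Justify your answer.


Step 1: Add suffix '-er' to 'smoke' = 'smoker'
Step 2: Add prefix 'non-' to 'smoker' = 'nonsmoker'

nonsmoker


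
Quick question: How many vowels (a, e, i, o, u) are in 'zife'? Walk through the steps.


Vowels in 'zife': i, e = 2 vowels.

2


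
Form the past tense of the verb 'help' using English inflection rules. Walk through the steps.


Apply rule: Add -ed. 'help' becomes 'helped'.

helped


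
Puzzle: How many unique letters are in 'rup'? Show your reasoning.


Unique letters in 'rup': {p, r, u} = 3 distinct letters.

3


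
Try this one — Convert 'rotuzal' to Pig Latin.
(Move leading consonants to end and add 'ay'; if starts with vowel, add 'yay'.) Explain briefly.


'rotuzal': move consonant cluster 'r' to end and add 'ay': 'otuzalray'.

otuzalray


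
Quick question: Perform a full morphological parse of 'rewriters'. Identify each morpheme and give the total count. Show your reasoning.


Step 1: Identify prefix: 're' (meaning: again)
Step 2: Identify root: 'write'
Step 3: Identify suffix(es): 'er, s'
Decomposition: re- (prefix: again) + write (root) + -er (suffix: one who) + -s (plural)
Total morphemes: 4

4 morphemes (re- (prefix: again) + write (root) + -er (suffix: one who) + -s (plural))


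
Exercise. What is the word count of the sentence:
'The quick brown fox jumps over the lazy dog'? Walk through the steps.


Split into words: The | quick | brown | fox | jumps | over | the | lazy | dog = 9 words.

9


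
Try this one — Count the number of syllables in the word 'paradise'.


Break 'paradise' into syllables: par-a-dise -> par | a | dise = 3 syllables

3 syllables


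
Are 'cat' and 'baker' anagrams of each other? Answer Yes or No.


Sorted letters of 'cat': 'act'
Sorted letters of 'baker': 'abekr'
They do not match.

No


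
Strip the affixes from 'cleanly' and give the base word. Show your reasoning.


Remove suffix '-ly' from 'cleanly' to get root 'clean'.

clean


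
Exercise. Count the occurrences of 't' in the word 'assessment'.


Letter 't' in 'assessment': found at position(s) 10 = 1 occurrence(s).

1


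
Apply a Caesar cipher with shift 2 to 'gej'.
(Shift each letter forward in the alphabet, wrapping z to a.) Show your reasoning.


Shift each letter by 2: g -> i, e -> g, j -> l. Result: 'igl'.

igl


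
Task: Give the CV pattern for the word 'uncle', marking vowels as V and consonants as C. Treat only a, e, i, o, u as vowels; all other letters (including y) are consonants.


Letter mapping: u = V, n = C, c = C, l = C, e = V.

VCCCV


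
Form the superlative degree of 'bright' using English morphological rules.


Apply superlative formation (add -est): 'bright' -> 'brightest'.

brightest


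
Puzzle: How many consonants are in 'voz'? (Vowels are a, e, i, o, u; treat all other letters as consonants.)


Consonants in 'voz': v, z = 2 consonants.

2


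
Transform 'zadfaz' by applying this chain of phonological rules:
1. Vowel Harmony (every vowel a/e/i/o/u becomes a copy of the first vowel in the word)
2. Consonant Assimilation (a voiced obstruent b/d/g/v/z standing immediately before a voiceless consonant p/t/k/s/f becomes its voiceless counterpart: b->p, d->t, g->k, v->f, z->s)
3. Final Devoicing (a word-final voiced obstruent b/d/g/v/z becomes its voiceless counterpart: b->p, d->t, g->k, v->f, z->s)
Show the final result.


Starting form: 'zadfaz'
Rule 1: Vowel Harmony: all vowels already match. No change.
Rule 2: Consonant Assimilation: voiced obstruent before voiceless consonant becomes voiceless ('df' -> 'tf'). 'zadfaz' -> 'zatfaz'
Rule 3: Final Devoicing: word-final voiced obstruent 'z' becomes voiceless 's'. 'zatfaz' -> 'zatfas'
Final form: 'zatfas'

zatfas


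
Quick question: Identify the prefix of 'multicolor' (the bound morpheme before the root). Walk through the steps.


The word 'multicolor' = 'multi' (prefix) + 'color' (root). The prefix is 'multi'.

multi


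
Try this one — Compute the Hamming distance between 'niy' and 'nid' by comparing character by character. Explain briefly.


Alignment:
Position 1: 'n' vs 'n' = match
Position 2: 'i' vs 'i' = match
Position 3: 'y' vs 'd' = DIFFER
Total differences: 1

1


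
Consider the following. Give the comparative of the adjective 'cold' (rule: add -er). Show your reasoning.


Apply comparative formation (add -er): 'cold' -> 'colder'.

colder


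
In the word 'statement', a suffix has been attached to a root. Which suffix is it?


The word 'statement' = 'state' (root) + '-ment' (suffix). The suffix is '-ment'.

ment


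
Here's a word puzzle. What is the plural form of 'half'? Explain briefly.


Apply rule: Change -f to -ves. 'half' becomes 'halves'.

halves


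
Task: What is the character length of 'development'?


Spell out 'development' and number each letter: d(1), e(2), v(3), e(4), l(5), o(6), p(7), m(8), e(9), n(10), t(11). Total: 11 letters.

11
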